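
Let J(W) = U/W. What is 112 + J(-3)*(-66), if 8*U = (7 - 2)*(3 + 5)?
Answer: 222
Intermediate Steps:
U = 5 (U = ((7 - 2)*(3 + 5))/8 = (5*8)/8 = (⅛)*40 = 5)
J(W) = 5/W
112 + J(-3)*(-66) = 112 + (5/(-3))*(-66) = 112 + (5*(-⅓))*(-66) = 112 - 5/3*(-66) = 112 + 110 = 222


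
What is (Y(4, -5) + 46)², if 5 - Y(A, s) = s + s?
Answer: 3721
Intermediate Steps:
Y(A, s) = 5 - 2*s (Y(A, s) = 5 - (s + s) = 5 - 2*s)
(Y(4, -5) + 46)² = ((5 - 2*(-5)) + 46)² = ((5 + 10) + 46)² = (15 + 46)² = 61² = 3721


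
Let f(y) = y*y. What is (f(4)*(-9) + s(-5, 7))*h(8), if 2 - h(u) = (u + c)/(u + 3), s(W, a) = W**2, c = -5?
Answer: -2261/11 ≈ -205.55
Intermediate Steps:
h(u) = 2 - (-5 + u)/(3 + u) (h(u) = 2 - (u - 5)/(u + 3) = 2 - (-5 + u)/(3 + u))
f(y) = y**2
(f(4)*(-9) + s(-5, 7))*h(8) = (4**2*(-9) + (-5)**2)*((11 + 8)/(3 + 8)) = (16*(-9) + 25)*(19/11) = (-144 + 25)*((1/11)*19) = -119*19/11 = -2261/11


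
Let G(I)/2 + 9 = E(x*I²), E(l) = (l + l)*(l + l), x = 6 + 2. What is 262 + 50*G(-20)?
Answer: 4095999362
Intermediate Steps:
x = 8
E(l) = 4*l² (E(l) = (2*l)*(2*l) = 4*l²)
G(I) = -18 + 512*I⁴ (G(I) = -18 + 2*(4*(8*I²)²) = -18 + 2*(4*(64*I⁴)) = -18 + 2*(256*I⁴) = -18 + 512*I⁴)
262 + 50*G(-20) = 262 + 50*(-18 + 512*(-20)⁴) = 262 + 50*(-18 + 512*160000) = 262 + 50*(-18 + 81920000) = 262 + 50*81919982 = 262 + 4095999100 = 4095999362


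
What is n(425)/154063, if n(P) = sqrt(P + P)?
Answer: 5*sqrt(34)/154063 ≈ 0.00018924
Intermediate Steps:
n(P) = sqrt(2)*sqrt(P) (n(P) = sqrt(2*P) = sqrt(2)*sqrt(P))
n(425)/154063 = (sqrt(2)*sqrt(425))/154063 = (sqrt(2)*(5*sqrt(17)))*(1/154063) = (5*sqrt(34))*(1/154063) = 5*sqrt(34)/154063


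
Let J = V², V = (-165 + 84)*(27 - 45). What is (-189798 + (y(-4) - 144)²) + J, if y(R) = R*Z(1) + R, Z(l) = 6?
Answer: 1965550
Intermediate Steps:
V = 1458 (V = -81*(-18) = 1458)
J = 2125764 (J = 1458² = 2125764)
y(R) = 7*R (y(R) = R*6 + R = 6*R + R = 7*R)
(-189798 + (y(-4) - 144)²) + J = (-189798 + (7*(-4) - 144)²) + 2125764 = (-189798 + (-28 - 144)²) + 2125764 = (-189798 + (-172)²) + 2125764 = (-189798 + 29584) + 2125764 = -160214 + 2125764 = 1965550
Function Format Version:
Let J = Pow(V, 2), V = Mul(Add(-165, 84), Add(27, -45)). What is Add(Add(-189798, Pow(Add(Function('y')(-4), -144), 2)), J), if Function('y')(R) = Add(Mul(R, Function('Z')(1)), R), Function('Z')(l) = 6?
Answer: 1965550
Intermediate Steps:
V = 1458 (V = Mul(-81, -18) = 1458)
J = 2125764 (J = Pow(1458, 2) = 2125764)
Function('y')(R) = Mul(7, R) (Function('y')(R) = Add(Mul(R, 6), R) = Add(Mul(6, R), R) = Mul(7, R))
Add(Add(-189798, Pow(Add(Function('y')(-4), -144), 2)), J) = Add(Add(-189798, Pow(Add(Mul(7, -4), -144), 2)), 2125764) = Add(Add(-189798, Pow(Add(-28, -144), 2)), 2125764) = Add(Add(-189798, Pow(-172, 2)), 2125764) = Add(Add(-189798, 29584), 2125764) = Add(-160214, 2125764) = 1965550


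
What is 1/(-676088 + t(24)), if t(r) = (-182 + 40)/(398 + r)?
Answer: -211/142654639 ≈ -1.4791e-6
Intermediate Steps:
t(r) = -142/(398 + r)
1/(-676088 + t(24)) = 1/(-676088 - 142/(398 + 24)) = 1/(-676088 - 142/422) = 1/(-676088 - 142*1/422) = 1/(-676088 - 71/211) = 1/(-142654639/211) = -211/142654639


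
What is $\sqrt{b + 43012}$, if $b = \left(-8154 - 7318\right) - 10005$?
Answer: $\sqrt{17535} \approx 132.42$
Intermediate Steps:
$b = -25477$ ($b = -15472 - 10005 = -25477$)
$\sqrt{b + 43012} = \sqrt{-25477 + 43012} = \sqrt{17535}$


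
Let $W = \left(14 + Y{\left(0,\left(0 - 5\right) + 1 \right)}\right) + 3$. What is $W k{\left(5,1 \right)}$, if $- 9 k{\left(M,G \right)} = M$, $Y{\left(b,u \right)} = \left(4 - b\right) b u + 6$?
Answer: $- \frac{115}{9} \approx -12.778$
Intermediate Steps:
$Y{\left(b,u \right)} = 6 + b u \left(4 - b\right)$ ($Y{\left(b,u \right)} = b \left(4 - b\right) u + 6 = b u \left(4 - b\right) + 6 = 6 + b u \left(4 - b\right)$)
$k{\left(M,G \right)} = - \frac{M}{9}$
$W = 23$ ($W = \left(14 + \left(6 - \left(\left(0 - 5\right) + 1\right) 0^{2} + 4 \cdot 0 \left(\left(0 - 5\right) + 1\right)\right)\right) + 3 = \left(14 + \left(6 - \left(-5 + 1\right) 0 + 4 \cdot 0 \left(-5 + 1\right)\right)\right) + 3 = \left(14 + \left(6 - \left(-4\right) 0 + 4 \cdot 0 \left(-4\right)\right)\right) + 3 = \left(14 + \left(6 + 0 + 0\right)\right) + 3 = \left(14 + 6\right) + 3 = 20 + 3 = 23$)
$W k{\left(5,1 \right)} = 23 \left(\left(- \frac{1}{9}\right) 5\right) = 23 \left(- \frac{5}{9}\right) = - \frac{115}{9}$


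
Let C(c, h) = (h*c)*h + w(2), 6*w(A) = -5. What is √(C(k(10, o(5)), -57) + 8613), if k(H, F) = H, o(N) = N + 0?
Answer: √1479678/6 ≈ 202.74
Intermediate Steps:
w(A) = -⅚ (w(A) = (⅙)*(-5) = -⅚)
o(N) = N
C(c, h) = -⅚ + c*h² (C(c, h) = (h*c)*h - ⅚ = (c*h)*h - ⅚ = c*h² - ⅚ = -⅚ + c*h²)
√(C(k(10, o(5)), -57) + 8613) = √((-⅚ + 10*(-57)²) + 8613) = √((-⅚ + 10*3249) + 8613) = √((-⅚ + 32490) + 8613) = √(194935/6 + 8613) = √(246613/6) = √1479678/6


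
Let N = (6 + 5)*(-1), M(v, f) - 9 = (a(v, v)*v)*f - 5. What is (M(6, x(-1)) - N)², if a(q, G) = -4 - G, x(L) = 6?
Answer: 119025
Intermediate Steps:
M(v, f) = 4 + f*v*(-4 - v) (M(v, f) = 9 + (((-4 - v)*v)*f - 5) = 9 + ((v*(-4 - v))*f - 5) = 9 + (f*v*(-4 - v) - 5) = 9 + (-5 + f*v*(-4 - v)) = 4 + f*v*(-4 - v))
N = -11 (N = 11*(-1) = -11)
(M(6, x(-1)) - N)² = ((4 - 1*6*6*(4 + 6)) - 1*(-11))² = ((4 - 1*6*6*10) + 11)² = ((4 - 360) + 11)² = (-356 + 11)² = (-345)² = 119025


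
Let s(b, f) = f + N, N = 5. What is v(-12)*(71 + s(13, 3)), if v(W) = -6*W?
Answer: 5688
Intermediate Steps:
s(b, f) = 5 + f (s(b, f) = f + 5 = 5 + f)
v(-12)*(71 + s(13, 3)) = (-6*(-12))*(71 + (5 + 3)) = 72*(71 + 8) = 72*79 = 5688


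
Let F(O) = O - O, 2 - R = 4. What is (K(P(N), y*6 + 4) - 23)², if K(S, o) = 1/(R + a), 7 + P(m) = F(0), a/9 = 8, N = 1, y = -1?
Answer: 2588881/4900 ≈ 528.34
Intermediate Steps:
R = -2 (R = 2 - 1*4 = 2 - 4 = -2)
a = 72 (a = 9*8 = 72)
F(O) = 0
P(m) = -7 (P(m) = -7 + 0 = -7)
K(S, o) = 1/70 (K(S, o) = 1/(-2 + 72) = 1/70)
(K(P(N), y*6 + 4) - 23)² = (1/70 - 23)² = (-1609/70)² = 2588881/4900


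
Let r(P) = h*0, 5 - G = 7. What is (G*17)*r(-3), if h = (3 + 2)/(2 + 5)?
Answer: 0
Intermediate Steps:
G = -2 (G = 5 - 1*7 = 5 - 7 = -2)
h = 5/7 ≈ 0.71429
r(P) = 0 (r(P) = (5/7)*0 = 0)
(G*17)*r(-3) = -2*17*0 = -34*0 = 0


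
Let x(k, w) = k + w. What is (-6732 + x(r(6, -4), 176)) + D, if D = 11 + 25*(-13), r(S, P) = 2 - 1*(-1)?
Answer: -6867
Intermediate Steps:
r(S, P) = 3 (r(S, P) = 2 + 1 = 3)
D = -314 (D = 11 - 325 = -314)
(-6732 + x(r(6, -4), 176)) + D = (-6732 + (3 + 176)) - 314 = (-6732 + 179) - 314 = -6553 - 314 = -6867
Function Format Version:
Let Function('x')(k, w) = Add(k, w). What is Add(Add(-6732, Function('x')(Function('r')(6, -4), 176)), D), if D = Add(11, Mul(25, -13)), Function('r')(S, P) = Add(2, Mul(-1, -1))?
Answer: -6867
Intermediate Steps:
Function('r')(S, P) = 3 (Function('r')(S, P) = Add(2, 1) = 3)
D = -314 (D = Add(11, -325) = -314)
Add(Add(-6732, Function('x')(Function('r')(6, -4), 176)), D) = Add(Add(-6732, Add(3, 176)), -314) = Add(Add(-6732, 179), -314) = Add(-6553, -314) = -6867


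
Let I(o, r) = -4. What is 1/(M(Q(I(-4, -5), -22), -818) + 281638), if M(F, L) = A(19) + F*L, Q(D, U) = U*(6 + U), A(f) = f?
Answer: -1/6279 ≈ -0.00015926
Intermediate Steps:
M(F, L) = 19 + F*L
1/(M(Q(I(-4, -5), -22), -818) + 281638) = 1/((19 - 22*(6 - 22)*(-818)) + 281638) = 1/((19 - 22*(-16)*(-818)) + 281638) = 1/((19 + 352*(-818)) + 281638) = 1/((19 - 287936) + 281638) = 1/(-287917 + 281638) = 1/(-6279) = -1/6279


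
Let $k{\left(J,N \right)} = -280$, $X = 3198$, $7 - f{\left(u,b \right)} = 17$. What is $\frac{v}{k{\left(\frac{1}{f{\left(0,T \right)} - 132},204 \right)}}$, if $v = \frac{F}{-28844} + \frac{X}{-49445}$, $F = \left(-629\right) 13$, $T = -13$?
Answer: $- \frac{312068653}{399333642400} \approx -0.00078147$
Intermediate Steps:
$f{\left(u,b \right)} = -10$ ($f{\left(u,b \right)} = 7 - 17 = -10$)
$F = -8177$
$v = \frac{312068653}{1426191580}$ ($v = - \frac{8177}{-28844} + \frac{3198}{-49445} = \left(-8177\right) \left(- \frac{1}{28844}\right) + 3198 \left(- \frac{1}{49445}\right) = \frac{8177}{28844} - \frac{3198}{49445} = \frac{312068653}{1426191580} \approx 0.21881$)
$\frac{v}{k{\left(\frac{1}{f{\left(0,T \right)} - 132},204 \right)}} = \frac{312068653}{1426191580 \left(-280\right)} = \frac{312068653}{1426191580} \left(- \frac{1}{280}\right) = - \frac{312068653}{399333642400}$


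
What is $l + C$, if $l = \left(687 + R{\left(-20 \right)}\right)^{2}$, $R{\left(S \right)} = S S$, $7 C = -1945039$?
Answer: $\frac{6325944}{7} \approx 9.0371 \cdot 10^{5}$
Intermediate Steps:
$C = - \frac{1945039}{7}$ ($C = \frac{1}{7} \left(-1945039\right) = - \frac{1945039}{7} \approx -2.7786 \cdot 10^{5}$)
$R{\left(S \right)} = S^{2}$
$l = 1181569$ ($l = \left(687 + \left(-20\right)^{2}\right)^{2} = \left(687 + 400\right)^{2} = 1087^{2} = 1181569$)
$l + C = 1181569 - \frac{1945039}{7} = \frac{6325944}{7}$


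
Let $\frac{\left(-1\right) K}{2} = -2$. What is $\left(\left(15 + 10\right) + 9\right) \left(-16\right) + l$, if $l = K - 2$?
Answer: $-542$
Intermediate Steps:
$K = 4$ ($K = \left(-2\right) \left(-2\right) = 4$)
$l = 2$ ($l = 4 - 2 = 2$)
$\left(\left(15 + 10\right) + 9\right) \left(-16\right) + l = \left(\left(15 + 10\right) + 9\right) \left(-16\right) + 2 = \left(25 + 9\right) \left(-16\right) + 2 = 34 \left(-16\right) + 2 = -544 + 2 = -542$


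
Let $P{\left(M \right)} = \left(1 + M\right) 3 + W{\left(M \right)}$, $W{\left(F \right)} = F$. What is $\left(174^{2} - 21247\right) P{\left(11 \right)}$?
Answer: $424363$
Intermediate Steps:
$P{\left(M \right)} = 3 + 4 M$ ($P{\left(M \right)} = \left(1 + M\right) 3 + M = \left(3 + 3 M\right) + M = 3 + 4 M$)
$\left(174^{2} - 21247\right) P{\left(11 \right)} = \left(174^{2} - 21247\right) \left(3 + 4 \cdot 11\right) = \left(30276 - 21247\right) \left(3 + 44\right) = 9029 \cdot 47 = 424363$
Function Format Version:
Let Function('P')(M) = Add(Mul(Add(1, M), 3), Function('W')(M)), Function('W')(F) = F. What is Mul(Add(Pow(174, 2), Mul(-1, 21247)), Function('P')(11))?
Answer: 424363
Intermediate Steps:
Function('P')(M) = Add(3, Mul(4, M)) (Function('P')(M) = Add(Mul(Add(1, M), 3), M) = Add(Add(3, Mul(3, M)), M) = Add(3, Mul(4, M)))
Mul(Add(Pow(174, 2), Mul(-1, 21247)), Function('P')(11)) = Mul(Add(Pow(174, 2), Mul(-1, 21247)), Add(3, Mul(4, 11))) = Mul(Add(30276, -21247), Add(3, 44)) = Mul(9029, 47) = 424363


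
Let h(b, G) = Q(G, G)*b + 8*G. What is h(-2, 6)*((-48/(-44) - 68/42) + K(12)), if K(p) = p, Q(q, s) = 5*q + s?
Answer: -21200/77 ≈ -275.32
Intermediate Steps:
Q(q, s) = s + 5*q
h(b, G) = 8*G + 6*G*b (h(b, G) = (G + 5*G)*b + 8*G = (6*G)*b + 8*G = 6*G*b + 8*G = 8*G + 6*G*b)
h(-2, 6)*((-48/(-44) - 68/42) + K(12)) = (2*6*(4 + 3*(-2)))*((-48/(-44) - 68/42) + 12) = (2*6*(4 - 6))*((-48*(-1/44) - 68*1/42) + 12) = (2*6*(-2))*((12/11 - 34/21) + 12) = -24*(-122/231 + 12) = -24*2650/231 = -21200/77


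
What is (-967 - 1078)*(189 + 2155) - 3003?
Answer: -4796483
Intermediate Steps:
(-967 - 1078)*(189 + 2155) - 3003 = -2045*2344 - 3003 = -4793480 - 3003 = -4796483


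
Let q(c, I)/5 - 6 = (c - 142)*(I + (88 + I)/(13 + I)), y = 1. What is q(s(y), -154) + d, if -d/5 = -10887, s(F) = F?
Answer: 162705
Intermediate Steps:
d = 54435 (d = -5*(-10887) = 54435)
q(c, I) = 30 + 5*(-142 + c)*(I + (88 + I)/(13 + I)) (q(c, I) = 30 + 5*((c - 142)*(I + (88 + I)/(13 + I))) = 30 + 5*((-142 + c)*(I + (88 + I)/(13 + I))) = 30 + 5*(-142 + c)*(I + (88 + I)/(13 + I)))
q(s(y), -154) + d = 5*(-12418 - 1982*(-154) - 142*(-154)² + 88*1 + 1*(-154)² + 14*(-154)*1)/(13 - 154) + 54435 = 5*(-12418 + 305228 - 142*23716 + 88 + 1*23716 - 2156)/(-141) + 54435 = 5*(-1/141)*(-12418 + 305228 - 3367672 + 88 + 23716 - 2156) + 54435 = 5*(-1/141)*(-3053214) + 54435 = 108270 + 54435 = 162705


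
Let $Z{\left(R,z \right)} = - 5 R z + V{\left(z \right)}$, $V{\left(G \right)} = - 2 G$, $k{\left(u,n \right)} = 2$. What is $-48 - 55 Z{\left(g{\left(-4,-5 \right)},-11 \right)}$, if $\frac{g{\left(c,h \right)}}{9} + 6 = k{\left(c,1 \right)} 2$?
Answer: $53192$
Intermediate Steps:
$g{\left(c,h \right)} = -18$ ($g{\left(c,h \right)} = -54 + 9 \cdot 2 \cdot 2 = -54 + 9 \cdot 4 = -54 + 36 = -18$)
$Z{\left(R,z \right)} = - 2 z - 5 R z$ ($Z{\left(R,z \right)} = - 5 R z - 2 z = - 2 z - 5 R z$)
$-48 - 55 Z{\left(g{\left(-4,-5 \right)},-11 \right)} = -48 - 55 \left(- 11 \left(-2 - -90\right)\right) = -48 - 55 \left(- 11 \left(-2 + 90\right)\right) = -48 - 55 \left(\left(-11\right) 88\right) = -48 - -53240 = -48 + 53240 = 53192$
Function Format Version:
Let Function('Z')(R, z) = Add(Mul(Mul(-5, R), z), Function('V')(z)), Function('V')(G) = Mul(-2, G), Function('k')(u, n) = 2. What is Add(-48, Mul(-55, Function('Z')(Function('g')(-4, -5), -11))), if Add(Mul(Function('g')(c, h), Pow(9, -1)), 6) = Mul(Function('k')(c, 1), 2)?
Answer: 53192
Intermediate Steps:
Function('g')(c, h) = -18 (Function('g')(c, h) = Add(-54, Mul(9, Mul(2, 2))) = Add(-54, Mul(9, 4)) = Add(-54, 36) = -18)
Function('Z')(R, z) = Add(Mul(-2, z), Mul(-5, R, z)) (Function('Z')(R, z) = Add(Mul(Mul(-5, R), z), Mul(-2, z)) = Add(Mul(-5, R, z), Mul(-2, z)) = Add(Mul(-2, z), Mul(-5, R, z)))
Add(-48, Mul(-55, Function('Z')(Function('g')(-4, -5), -11))) = Add(-48, Mul(-55, Mul(-11, Add(-2, Mul(-5, -18))))) = Add(-48, Mul(-55, Mul(-11, Add(-2, 90)))) = Add(-48, Mul(-55, Mul(-11, 88))) = Add(-48, Mul(-55, -968)) = Add(-48, 53240) = 53192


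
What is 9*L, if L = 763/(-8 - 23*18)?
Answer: -6867/422 ≈ -16.273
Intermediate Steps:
L = -763/422 (L = 763/(-8 - 414) = 763/(-422) = 763*(-1/422) = -763/422 ≈ -1.8081)
9*L = 9*(-763/422) = -6867/422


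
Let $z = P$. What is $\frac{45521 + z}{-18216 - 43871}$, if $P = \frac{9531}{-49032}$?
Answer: $- \frac{82665783}{112749992} \approx -0.73318$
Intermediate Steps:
$P = - \frac{353}{1816}$ ($P = 9531 \left(- \frac{1}{49032}\right) = - \frac{353}{1816} \approx -0.19438$)
$z = - \frac{353}{1816} \approx -0.19438$
$\frac{45521 + z}{-18216 - 43871} = \frac{45521 - \frac{353}{1816}}{-18216 - 43871} = \frac{82665783}{1816 \left(-62087\right)} = \frac{82665783}{1816} \left(- \frac{1}{62087}\right) = - \frac{82665783}{112749992}$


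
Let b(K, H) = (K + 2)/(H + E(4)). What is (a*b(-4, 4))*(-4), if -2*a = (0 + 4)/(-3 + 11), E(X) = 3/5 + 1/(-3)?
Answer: -15/32 ≈ -0.46875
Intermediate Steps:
E(X) = 4/15 (E(X) = 3*(⅕) + 1*(-⅓) = ⅗ - ⅓ = 4/15)
a = -¼ (a = -(0 + 4)/(2*(-3 + 11)) = -2/8 = -½*½ = -¼ ≈ -0.25000)
b(K, H) = (2 + K)/(4/15 + H) (b(K, H) = (K + 2)/(H + 4/15) = (2 + K)/(4/15 + H))
(a*b(-4, 4))*(-4) = -15*(2 - 4)/(4*(4 + 15*4))*(-4) = -15*(-2)/(4*(4 + 60))*(-4) = -15*(-2)/(4*64)*(-4) = -¼*(-15/32)*(-4) = (15/128)*(-4) = -15/32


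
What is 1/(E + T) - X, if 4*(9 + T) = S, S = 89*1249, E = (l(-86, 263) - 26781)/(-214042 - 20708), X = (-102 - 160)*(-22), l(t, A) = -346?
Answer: -75181875438056/13043351129 ≈ -5764.0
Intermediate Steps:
X = 5764 (X = -262*(-22) = 5764)
E = 27127/234750 (E = (-346 - 26781)/(-214042 - 20708) = -27127/(-234750) = -27127*(-1/234750) = 27127/234750 ≈ 0.11556)
S = 111161
T = 111125/4 (T = -9 + (¼)*111161 = -9 + 111161/4 = 111125/4 ≈ 27781.)
1/(E + T) - X = 1/(27127/234750 + 111125/4) - 1*5764 = 1/(13043351129/469500) - 5764 = 469500/13043351129 - 5764 = -75181875438056/13043351129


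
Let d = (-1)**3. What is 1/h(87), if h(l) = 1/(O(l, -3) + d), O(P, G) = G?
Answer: -4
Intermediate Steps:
d = -1
h(l) = -1/4 (h(l) = 1/(-3 - 1) = 1/(-4) = -1/4)
1/h(87) = 1/(-1/4) = -4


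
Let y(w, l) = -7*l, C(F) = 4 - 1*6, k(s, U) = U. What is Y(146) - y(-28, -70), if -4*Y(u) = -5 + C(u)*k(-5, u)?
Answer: -1663/4 ≈ -415.75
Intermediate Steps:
C(F) = -2 (C(F) = 4 - 6 = -2)
Y(u) = 5/4 + u/2 (Y(u) = -(-5 - 2*u)/4 = 5/4 + u/2)
Y(146) - y(-28, -70) = (5/4 + (½)*146) - (-7)*(-70) = (5/4 + 73) - 1*490 = 297/4 - 490 = -1663/4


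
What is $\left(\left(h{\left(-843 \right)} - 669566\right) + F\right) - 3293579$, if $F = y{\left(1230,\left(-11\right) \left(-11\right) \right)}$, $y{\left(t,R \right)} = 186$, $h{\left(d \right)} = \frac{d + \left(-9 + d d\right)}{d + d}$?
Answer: $- \frac{2227419557}{562} \approx -3.9634 \cdot 10^{6}$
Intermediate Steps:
$h{\left(d \right)} = \frac{-9 + d + d^{2}}{2 d}$ ($h{\left(d \right)} = \frac{d + \left(-9 + d^{2}\right)}{2 d} = \left(-9 + d + d^{2}\right) \frac{1}{2 d} = \frac{-9 + d + d^{2}}{2 d}$)
$F = 186$
$\left(\left(h{\left(-843 \right)} - 669566\right) + F\right) - 3293579 = \left(\left(\frac{-9 - 843 \left(1 - 843\right)}{2 \left(-843\right)} - 669566\right) + 186\right) - 3293579 = \left(\left(\frac{1}{2} \left(- \frac{1}{843}\right) \left(-9 - -709806\right) - 669566\right) + 186\right) - 3293579 = \left(\left(\frac{1}{2} \left(- \frac{1}{843}\right) \left(-9 + 709806\right) - 669566\right) + 186\right) - 3293579 = \left(\left(\frac{1}{2} \left(- \frac{1}{843}\right) 709797 - 669566\right) + 186\right) - 3293579 = \left(\left(- \frac{236599}{562} - 669566\right) + 186\right) - 3293579 = \left(- \frac{376532691}{562} + 186\right) - 3293579 = - \frac{376428159}{562} - 3293579 = - \frac{2227419557}{562}$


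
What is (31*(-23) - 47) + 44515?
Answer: 43755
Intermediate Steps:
(31*(-23) - 47) + 44515 = (-713 - 47) + 44515 = -760 + 44515 = 43755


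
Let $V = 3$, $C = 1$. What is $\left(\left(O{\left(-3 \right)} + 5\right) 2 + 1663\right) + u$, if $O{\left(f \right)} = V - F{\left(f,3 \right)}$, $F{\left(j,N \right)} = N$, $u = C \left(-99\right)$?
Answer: $1574$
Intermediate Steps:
$u = -99$ ($u = 1 \left(-99\right) = -99$)
$O{\left(f \right)} = 0$ ($O{\left(f \right)} = 3 - 3 = 0$)
$\left(\left(O{\left(-3 \right)} + 5\right) 2 + 1663\right) + u = \left(\left(0 + 5\right) 2 + 1663\right) - 99 = \left(5 \cdot 2 + 1663\right) - 99 = \left(10 + 1663\right) - 99 = 1673 - 99 = 1574$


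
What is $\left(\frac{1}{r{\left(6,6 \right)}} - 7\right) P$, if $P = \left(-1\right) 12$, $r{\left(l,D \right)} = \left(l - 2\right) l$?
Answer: $\frac{167}{2} \approx 83.5$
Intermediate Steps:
$r{\left(l,D \right)} = l \left(-2 + l\right)$ ($r{\left(l,D \right)} = \left(-2 + l\right) l = l \left(-2 + l\right)$)
$P = -12$
$\left(\frac{1}{r{\left(6,6 \right)}} - 7\right) P = \left(\frac{1}{6 \left(-2 + 6\right)} - 7\right) \left(-12\right) = \left(\frac{1}{6 \cdot 4} - 7\right) \left(-12\right) = \left(\frac{1}{24} - 7\right) \left(-12\right) = \left(- \frac{167}{24}\right) \left(-12\right) = \frac{167}{2}$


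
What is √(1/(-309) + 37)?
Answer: 2*√883122/309 ≈ 6.0825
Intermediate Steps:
√(1/(-309) + 37) = √(-1/309 + 37) = √(11432/309) = 2*√883122/309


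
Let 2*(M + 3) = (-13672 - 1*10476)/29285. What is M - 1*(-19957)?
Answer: 584340816/29285 ≈ 19954.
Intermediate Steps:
M = -99929/29285 (M = -3 + ((-13672 - 1*10476)/29285)/2 = -3 + ((-13672 - 10476)*(1/29285))/2 = -3 + (-24148*1/29285)/2 = -3 + (½)*(-24148/29285) = -3 - 12074/29285 = -99929/29285 ≈ -3.4123)
M - 1*(-19957) = -99929/29285 - 1*(-19957) = -99929/29285 + 19957 = 584340816/29285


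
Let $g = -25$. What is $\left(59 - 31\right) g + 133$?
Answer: $-567$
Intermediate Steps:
$\left(59 - 31\right) g + 133 = \left(59 - 31\right) \left(-25\right) + 133 = 28 \left(-25\right) + 133 = -700 + 133 = -567$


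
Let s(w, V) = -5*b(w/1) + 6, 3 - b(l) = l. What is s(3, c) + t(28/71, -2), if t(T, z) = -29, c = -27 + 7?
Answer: -23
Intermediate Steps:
b(l) = 3 - l
c = -20
s(w, V) = -9 + 5*w (s(w, V) = -5*(3 - w/1) + 6 = -5*(3 - w) + 6 = (-15 + 5*w) + 6 = -9 + 5*w)
s(3, c) + t(28/71, -2) = (-9 + 5*3) - 29 = (-9 + 15) - 29 = 6 - 29 = -23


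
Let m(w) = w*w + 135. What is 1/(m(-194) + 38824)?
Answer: 1/76595 ≈ 1.3056e-5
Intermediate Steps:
m(w) = 135 + w**2 (m(w) = w**2 + 135 = 135 + w**2)
1/(m(-194) + 38824) = 1/((135 + (-194)**2) + 38824) = 1/((135 + 37636) + 38824) = 1/(37771 + 38824) = 1/76595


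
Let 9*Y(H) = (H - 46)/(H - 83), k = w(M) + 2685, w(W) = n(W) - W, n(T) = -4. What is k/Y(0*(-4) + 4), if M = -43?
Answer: 322794/7 ≈ 46113.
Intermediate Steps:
w(W) = -4 - W
k = 2724 (k = (-4 - 1*(-43)) + 2685 = (-4 + 43) + 2685 = 39 + 2685 = 2724)
Y(H) = (-46 + H)/(9*(-83 + H)) (Y(H) = ((H - 46)/(H - 83))/9 = ((-46 + H)/(-83 + H))/9 = (-46 + H)/(9*(-83 + H)))
k/Y(0*(-4) + 4) = 2724/(((-46 + (0*(-4) + 4))/(9*(-83 + (0*(-4) + 4))))) = 2724/(((-46 + (0 + 4))/(9*(-83 + (0 + 4))))) = 2724/(((-46 + 4)/(9*(-83 + 4)))) = 2724/(((⅑)*(-42)/(-79))) = 2724/(((⅑)*(-1/79)*(-42))) = 2724/(14/237) = 2724*(237/14) = 322794/7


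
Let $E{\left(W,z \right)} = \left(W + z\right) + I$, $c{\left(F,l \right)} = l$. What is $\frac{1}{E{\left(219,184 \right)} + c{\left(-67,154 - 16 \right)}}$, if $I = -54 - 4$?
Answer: $\frac{1}{483} \approx 0.0020704$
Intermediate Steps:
$I = -58$
$E{\left(W,z \right)} = -58 + W + z$ ($E{\left(W,z \right)} = \left(W + z\right) - 58 = -58 + W + z$)
$\frac{1}{E{\left(219,184 \right)} + c{\left(-67,154 - 16 \right)}} = \frac{1}{\left(-58 + 219 + 184\right) + \left(154 - 16\right)} = \frac{1}{345 + \left(154 - 16\right)} = \frac{1}{345 + 138} = \frac{1}{483}$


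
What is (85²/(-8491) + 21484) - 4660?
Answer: 142845359/8491 ≈ 16823.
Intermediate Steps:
(85²/(-8491) + 21484) - 4660 = (7225*(-1/8491) + 21484) - 4660 = (-7225/8491 + 21484) - 4660 = 182413419/8491 - 4660 = 142845359/8491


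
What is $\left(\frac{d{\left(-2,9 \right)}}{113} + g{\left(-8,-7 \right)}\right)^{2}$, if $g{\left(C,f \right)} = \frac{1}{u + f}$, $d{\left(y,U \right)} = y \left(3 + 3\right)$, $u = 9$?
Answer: $\frac{7921}{51076} \approx 0.15508$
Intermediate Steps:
$d{\left(y,U \right)} = 6 y$ ($d{\left(y,U \right)} = y 6 = 6 y$)
$g{\left(C,f \right)} = \frac{1}{9 + f}$
$\left(\frac{d{\left(-2,9 \right)}}{113} + g{\left(-8,-7 \right)}\right)^{2} = \left(\frac{6 \left(-2\right)}{113} + \frac{1}{9 - 7}\right)^{2} = \left(\left(-12\right) \frac{1}{113} + \frac{1}{2}\right)^{2} = \left(- \frac{12}{113} + \frac{1}{2}\right)^{2} = \left(\frac{89}{226}\right)^{2} = \frac{7921}{51076}$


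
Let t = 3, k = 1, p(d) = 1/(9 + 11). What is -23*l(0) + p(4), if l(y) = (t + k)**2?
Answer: -7359/20 ≈ -367.95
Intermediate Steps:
p(d) = 1/20
l(y) = 16 (l(y) = (3 + 1)**2 = 4**2 = 16)
-23*l(0) + p(4) = -23*16 + 1/20 = -368 + 1/20 = -7359/20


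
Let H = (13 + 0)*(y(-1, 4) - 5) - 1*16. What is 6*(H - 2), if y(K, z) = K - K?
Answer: -498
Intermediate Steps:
y(K, z) = 0
H = -81 (H = (13 + 0)*(0 - 5) - 1*16 = 13*(-5) - 16 = -65 - 16 = -81)
6*(H - 2) = 6*(-81 - 2) = 6*(-83) = -498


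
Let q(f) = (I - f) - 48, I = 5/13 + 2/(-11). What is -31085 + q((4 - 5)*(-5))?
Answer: -4452705/143 ≈ -31138.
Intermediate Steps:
I = 29/143 (I = 5*(1/13) + 2*(-1/11) = 5/13 - 2/11 = 29/143 ≈ 0.20280)
q(f) = -6835/143 - f (q(f) = (29/143 - f) - 48 = -6835/143 - f)
-31085 + q((4 - 5)*(-5)) = -31085 + (-6835/143 - (4 - 5)*(-5)) = -31085 + (-6835/143 - (-1)*(-5)) = -31085 + (-6835/143 - 1*5) = -31085 + (-6835/143 - 5) = -31085 - 7550/143 = -4452705/143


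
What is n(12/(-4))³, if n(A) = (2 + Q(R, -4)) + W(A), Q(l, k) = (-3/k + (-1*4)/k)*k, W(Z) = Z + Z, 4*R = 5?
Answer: -1331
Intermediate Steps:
R = 5/4 (R = (¼)*5 = 5/4 ≈ 1.2500)
W(Z) = 2*Z
Q(l, k) = -7 (Q(l, k) = (-3/k - 4/k)*k = (-7/k)*k = -7)
n(A) = -5 + 2*A (n(A) = (2 - 7) + 2*A = -5 + 2*A)
n(12/(-4))³ = (-5 + 2*(12/(-4)))³ = (-5 + 2*(12*(-¼)))³ = (-5 + 2*(-3))³ = (-5 - 6)³ = (-11)³ = -1331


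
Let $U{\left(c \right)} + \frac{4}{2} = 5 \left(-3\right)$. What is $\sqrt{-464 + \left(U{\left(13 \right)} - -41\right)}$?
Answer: $2 i \sqrt{110} \approx 20.976 i$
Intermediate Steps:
$U{\left(c \right)} = -17$ ($U{\left(c \right)} = -2 + 5 \left(-3\right) = -2 - 15 = -17$)
$\sqrt{-464 + \left(U{\left(13 \right)} - -41\right)} = \sqrt{-464 - -24} = \sqrt{-464 + \left(-17 + 41\right)} = \sqrt{-464 + 24} = \sqrt{-440} = 2 i \sqrt{110}$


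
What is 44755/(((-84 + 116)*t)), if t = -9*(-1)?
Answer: 44755/288 ≈ 155.40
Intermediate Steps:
t = 9
44755/(((-84 + 116)*t)) = 44755/(((-84 + 116)*9)) = 44755/((32*9)) = 44755/288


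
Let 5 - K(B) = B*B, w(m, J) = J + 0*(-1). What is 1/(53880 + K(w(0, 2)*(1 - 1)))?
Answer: 1/53885 ≈ 1.8558e-5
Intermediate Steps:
w(m, J) = J (w(m, J) = J + 0 = J)
K(B) = 5 - B² (K(B) = 5 - B*B = 5 - B²)
1/(53880 + K(w(0, 2)*(1 - 1))) = 1/(53880 + (5 - (2*(1 - 1))²)) = 1/(53880 + (5 - (2*0)²)) = 1/(53880 + (5 - 1*0²)) = 1/(53880 + (5 - 1*0)) = 1/(53880 + (5 + 0)) = 1/(53880 + 5) = 1/53885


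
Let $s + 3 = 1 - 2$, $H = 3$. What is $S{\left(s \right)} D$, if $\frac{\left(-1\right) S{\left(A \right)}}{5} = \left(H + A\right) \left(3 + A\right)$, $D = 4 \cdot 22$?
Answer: $-440$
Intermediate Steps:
$s = -4$ ($s = -3 + \left(1 - 2\right) = -3 - 1 = -4$)
$D = 88$
$S{\left(A \right)} = - 5 \left(3 + A\right)^{2}$ ($S{\left(A \right)} = - 5 \left(3 + A\right) \left(3 + A\right) = - 5 \left(3 + A\right)^{2}$)
$S{\left(s \right)} D = \left(-45 - -120 - 5 \left(-4\right)^{2}\right) 88 = \left(-45 + 120 - 80\right) 88 = \left(-5\right) 88 = -440$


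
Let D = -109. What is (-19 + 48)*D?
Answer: -3161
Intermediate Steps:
(-19 + 48)*D = (-19 + 48)*(-109) = 29*(-109) = -3161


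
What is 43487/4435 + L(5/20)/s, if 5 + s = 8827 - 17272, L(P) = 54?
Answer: 36722566/3747575 ≈ 9.7990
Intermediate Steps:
s = -8450 (s = -5 + (8827 - 17272) = -5 - 8445 = -8450)
43487/4435 + L(5/20)/s = 43487/4435 + 54/(-8450) = 43487*(1/4435) + 54*(-1/8450) = 43487/4435 - 27/4225 = 36722566/3747575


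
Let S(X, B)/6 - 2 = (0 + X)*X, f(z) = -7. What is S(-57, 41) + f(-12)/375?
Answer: 7314743/375 ≈ 19506.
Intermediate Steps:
S(X, B) = 12 + 6*X² (S(X, B) = 12 + 6*((0 + X)*X) = 12 + 6*(X*X) = 12 + 6*X²)
S(-57, 41) + f(-12)/375 = (12 + 6*(-57)²) - 7/375 = (12 + 6*3249) - 7*1/375 = (12 + 19494) - 7/375 = 19506 - 7/375 = 7314743/375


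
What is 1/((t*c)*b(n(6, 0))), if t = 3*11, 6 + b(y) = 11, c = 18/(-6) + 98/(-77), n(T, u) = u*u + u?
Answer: -1/705 ≈ -0.0014184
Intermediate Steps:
n(T, u) = u + u**2 (n(T, u) = u**2 + u = u + u**2)
c = -47/11 (c = 18*(-1/6) + 98*(-1/77) = -3 - 14/11 = -47/11 ≈ -4.2727)
b(y) = 5 (b(y) = -6 + 11 = 5)
t = 33
1/((t*c)*b(n(6, 0))) = 1/((33*(-47/11))*5) = 1/(-141*5) = 1/(-705) = -1/705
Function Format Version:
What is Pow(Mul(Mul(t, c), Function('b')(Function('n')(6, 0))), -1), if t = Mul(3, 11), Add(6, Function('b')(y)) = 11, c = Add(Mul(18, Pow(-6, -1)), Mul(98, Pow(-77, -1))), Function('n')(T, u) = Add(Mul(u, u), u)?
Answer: Rational(-1, 705) ≈ -0.0014184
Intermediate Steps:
Function('n')(T, u) = Add(u, Pow(u, 2)) (Function('n')(T, u) = Add(Pow(u, 2), u) = Add(u, Pow(u, 2)))
c = Rational(-47, 11) (c = Add(Mul(18, Rational(-1, 6)), Mul(98, Rational(-1, 77))) = Add(-3, Rational(-14, 11)) = Rational(-47, 11) ≈ -4.2727)
Function('b')(y) = 5 (Function('b')(y) = Add(-6, 11) = 5)
t = 33
Pow(Mul(Mul(t, c), Function('b')(Function('n')(6, 0))), -1) = Pow(Mul(Mul(33, Rational(-47, 11)), 5), -1) = Pow(Mul(-141, 5), -1) = Pow(-705, -1) = Rational(-1, 705)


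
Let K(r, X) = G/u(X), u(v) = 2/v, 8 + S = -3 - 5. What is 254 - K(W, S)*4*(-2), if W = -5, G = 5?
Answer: -66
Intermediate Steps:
S = -16 (S = -8 + (-3 - 5) = -8 - 8 = -16)
K(r, X) = 5*X/2 (K(r, X) = 5/((2/X)) = 5*(X/2) = 5*X/2)
254 - K(W, S)*4*(-2) = 254 - ((5/2)*(-16))*4*(-2) = 254 - (-40*4)*(-2) = 254 - (-160)*(-2) = 254 - 1*320 = 254 - 320 = -66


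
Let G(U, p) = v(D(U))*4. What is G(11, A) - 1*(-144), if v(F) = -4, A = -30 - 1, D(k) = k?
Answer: 128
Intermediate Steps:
A = -31
G(U, p) = -16 (G(U, p) = -4*4 = -16)
G(11, A) - 1*(-144) = -16 - 1*(-144) = -16 + 144 = 128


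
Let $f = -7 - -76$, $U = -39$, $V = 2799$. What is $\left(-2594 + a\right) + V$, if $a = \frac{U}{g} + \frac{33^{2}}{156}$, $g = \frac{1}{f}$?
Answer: $- \frac{128909}{52} \approx -2479.0$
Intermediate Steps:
$f = 69$ ($f = -7 + 76 = 69$)
$g = \frac{1}{69} \approx 0.014493$
$a = - \frac{139569}{52}$ ($a = - 39 \frac{1}{\frac{1}{69}} + \frac{33^{2}}{156} = \left(-39\right) 69 + 1089 \cdot \frac{1}{156} = -2691 + \frac{363}{52} = - \frac{139569}{52} \approx -2684.0$)
$\left(-2594 + a\right) + V = \left(-2594 - \frac{139569}{52}\right) + 2799 = - \frac{274457}{52} + 2799 = - \frac{128909}{52}$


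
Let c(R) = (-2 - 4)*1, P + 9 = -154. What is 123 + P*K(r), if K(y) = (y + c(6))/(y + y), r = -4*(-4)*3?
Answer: 827/16 ≈ 51.688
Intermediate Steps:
P = -163 (P = -9 - 154 = -163)
r = 48 (r = 16*3 = 48)
c(R) = -6 (c(R) = -6*1 = -6)
K(y) = (-6 + y)/(2*y) (K(y) = (y - 6)/(y + y) = (-6 + y)/((2*y)) = (-6 + y)*(1/(2*y)) = (-6 + y)/(2*y))
123 + P*K(r) = 123 - 163*(-6 + 48)/(2*48) = 123 - 163*42/(2*48) = 123 - 163*7/16 = 123 - 1141/16 = 827/16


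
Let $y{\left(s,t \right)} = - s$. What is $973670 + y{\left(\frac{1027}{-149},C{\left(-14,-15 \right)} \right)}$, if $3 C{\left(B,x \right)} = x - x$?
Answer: $\frac{145077857}{149} \approx 9.7368 \cdot 10^{5}$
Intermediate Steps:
$C{\left(B,x \right)} = 0$ ($C{\left(B,x \right)} = \frac{x - x}{3} = \frac{1}{3} \cdot 0 = 0$)
$973670 + y{\left(\frac{1027}{-149},C{\left(-14,-15 \right)} \right)} = 973670 - \frac{1027}{-149} = 973670 - 1027 \left(- \frac{1}{149}\right) = 973670 - - \frac{1027}{149} = 973670 + \frac{1027}{149} = \frac{145077857}{149}$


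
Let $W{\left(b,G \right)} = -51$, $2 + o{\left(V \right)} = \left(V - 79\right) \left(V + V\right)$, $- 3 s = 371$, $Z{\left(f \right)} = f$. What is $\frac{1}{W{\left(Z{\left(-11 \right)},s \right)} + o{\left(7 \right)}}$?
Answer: $- \frac{1}{1061} \approx -0.00094251$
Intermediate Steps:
$s = - \frac{371}{3}$ ($s = \left(- \frac{1}{3}\right) 371 = - \frac{371}{3} \approx -123.67$)
$o{\left(V \right)} = -2 + 2 V \left(-79 + V\right)$ ($o{\left(V \right)} = -2 + \left(V - 79\right) \left(V + V\right) = -2 + \left(-79 + V\right) 2 V = -2 + 2 V \left(-79 + V\right)$)
$\frac{1}{W{\left(Z{\left(-11 \right)},s \right)} + o{\left(7 \right)}} = \frac{1}{-51 - \left(1108 - 98\right)} = \frac{1}{-51 - 1010} = \frac{1}{-1061} = - \frac{1}{1061}$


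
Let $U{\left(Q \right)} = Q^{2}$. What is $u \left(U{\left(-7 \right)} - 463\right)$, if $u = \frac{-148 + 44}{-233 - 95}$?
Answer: $- \frac{5382}{41} \approx -131.27$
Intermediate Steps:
$u = \frac{13}{41}$ ($u = - \frac{104}{-328} = \left(-104\right) \left(- \frac{1}{328}\right) = \frac{13}{41} \approx 0.31707$)
$u \left(U{\left(-7 \right)} - 463\right) = \frac{13 \left(\left(-7\right)^{2} - 463\right)}{41} = \frac{13 \left(49 - 463\right)}{41} = \frac{13}{41} \left(-414\right) = - \frac{5382}{41}$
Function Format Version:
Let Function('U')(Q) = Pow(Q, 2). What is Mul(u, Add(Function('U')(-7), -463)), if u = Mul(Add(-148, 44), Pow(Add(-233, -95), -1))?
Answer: Rational(-5382, 41) ≈ -131.27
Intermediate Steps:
u = Rational(13, 41) (u = Mul(-104, Pow(-328, -1)) = Mul(-104, Rational(-1, 328)) = Rational(13, 41) ≈ 0.31707)
Mul(u, Add(Function('U')(-7), -463)) = Mul(Rational(13, 41), Add(Pow(-7, 2), -463)) = Mul(Rational(13, 41), Add(49, -463)) = Mul(Rational(13, 41), -414) = Rational(-5382, 41)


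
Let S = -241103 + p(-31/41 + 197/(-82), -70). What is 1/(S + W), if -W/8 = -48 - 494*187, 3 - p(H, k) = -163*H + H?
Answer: 41/20409649 ≈ 2.0089e-6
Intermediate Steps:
p(H, k) = 3 + 162*H (p(H, k) = 3 - (-163*H + H) = 3 - (-162)*H = 3 + 162*H)
W = 739408 (W = -8*(-48 - 494*187) = -8*(-48 - 92378) = -8*(-92426) = 739408)
S = -9906079/41 (S = -241103 + (3 + 162*(-31/41 + 197/(-82))) = -241103 + (3 + 162*(-31*1/41 + 197*(-1/82))) = -241103 + (3 + 162*(-31/41 - 197/82)) = -241103 + (3 + 162*(-259/82)) = -241103 + (3 - 20979/41) = -241103 - 20856/41 = -9906079/41 ≈ -2.4161e+5)
1/(S + W) = 1/(-9906079/41 + 739408) = 1/(20409649/41) = 41/20409649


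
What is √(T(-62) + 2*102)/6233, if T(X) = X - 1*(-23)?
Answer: √165/6233 ≈ 0.0020608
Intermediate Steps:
T(X) = 23 + X (T(X) = X + 23 = 23 + X)
√(T(-62) + 2*102)/6233 = √((23 - 62) + 2*102)/6233 = √(-39 + 204)*(1/6233) = √165*(1/6233) = √165/6233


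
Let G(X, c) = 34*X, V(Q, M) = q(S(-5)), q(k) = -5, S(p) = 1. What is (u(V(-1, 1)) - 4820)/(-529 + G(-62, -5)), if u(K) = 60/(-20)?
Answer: 4823/2637 ≈ 1.8290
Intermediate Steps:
V(Q, M) = -5
u(K) = -3 (u(K) = 60*(-1/20) = -3)
(u(V(-1, 1)) - 4820)/(-529 + G(-62, -5)) = (-3 - 4820)/(-529 + 34*(-62)) = -4823/(-529 - 2108) = -4823/(-2637) = -4823*(-1/2637) = 4823/2637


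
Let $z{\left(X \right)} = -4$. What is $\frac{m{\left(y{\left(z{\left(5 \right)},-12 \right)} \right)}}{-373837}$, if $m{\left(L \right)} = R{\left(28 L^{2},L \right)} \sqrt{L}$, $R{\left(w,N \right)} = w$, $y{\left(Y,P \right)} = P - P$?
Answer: $0$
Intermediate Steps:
$y{\left(Y,P \right)} = 0$
$m{\left(L \right)} = 28 L^{\frac{5}{2}}$ ($m{\left(L \right)} = 28 L^{2} \sqrt{L} = 28 L^{\frac{5}{2}}$)
$\frac{m{\left(y{\left(z{\left(5 \right)},-12 \right)} \right)}}{-373837} = \frac{28 \cdot 0^{\frac{5}{2}}}{-373837} = 28 \cdot 0 \left(- \frac{1}{373837}\right) = 0 \left(- \frac{1}{373837}\right) = 0$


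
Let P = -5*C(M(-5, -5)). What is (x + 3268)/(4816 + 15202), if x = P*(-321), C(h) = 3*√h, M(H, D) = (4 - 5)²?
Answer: 8083/20018 ≈ 0.40379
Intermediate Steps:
M(H, D) = 1 (M(H, D) = (-1)² = 1)
P = -15 (P = -15*√1 = -15 ≈ -15.000)
x = 4815 (x = -15*(-321) = 4815)
(x + 3268)/(4816 + 15202) = (4815 + 3268)/(4816 + 15202) = 8083/20018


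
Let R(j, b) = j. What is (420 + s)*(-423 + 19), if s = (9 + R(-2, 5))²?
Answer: -189476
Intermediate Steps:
s = 49 (s = (9 - 2)² = 7² = 49)
(420 + s)*(-423 + 19) = (420 + 49)*(-423 + 19) = 469*(-404) = -189476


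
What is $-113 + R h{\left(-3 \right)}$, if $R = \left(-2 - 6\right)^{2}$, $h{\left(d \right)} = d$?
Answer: $-305$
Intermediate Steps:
$R = 64$ ($R = \left(-8\right)^{2} = 64$)
$-113 + R h{\left(-3 \right)} = -113 + 64 \left(-3\right) = -113 - 192 = -305$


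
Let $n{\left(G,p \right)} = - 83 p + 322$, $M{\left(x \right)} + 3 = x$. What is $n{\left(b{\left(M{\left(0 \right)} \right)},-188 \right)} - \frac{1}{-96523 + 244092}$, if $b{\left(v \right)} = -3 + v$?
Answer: $\frac{2350183893}{147569} \approx 15926.0$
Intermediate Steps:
$M{\left(x \right)} = -3 + x$
$n{\left(G,p \right)} = 322 - 83 p$
$n{\left(b{\left(M{\left(0 \right)} \right)},-188 \right)} - \frac{1}{-96523 + 244092} = \left(322 - -15604\right) - \frac{1}{-96523 + 244092} = \left(322 + 15604\right) - \frac{1}{147569} = 15926 - \frac{1}{147569} = \frac{2350183893}{147569}$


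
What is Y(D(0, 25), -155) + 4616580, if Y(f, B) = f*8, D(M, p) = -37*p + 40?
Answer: 4609500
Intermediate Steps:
D(M, p) = 40 - 37*p
Y(f, B) = 8*f
Y(D(0, 25), -155) + 4616580 = 8*(40 - 37*25) + 4616580 = 8*(40 - 925) + 4616580 = 8*(-885) + 4616580 = -7080 + 4616580 = 4609500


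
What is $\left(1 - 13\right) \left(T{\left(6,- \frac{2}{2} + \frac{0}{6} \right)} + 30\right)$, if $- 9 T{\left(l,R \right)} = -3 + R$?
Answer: $- \frac{1096}{3} \approx -365.33$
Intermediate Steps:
$T{\left(l,R \right)} = \frac{1}{3} - \frac{R}{9}$ ($T{\left(l,R \right)} = - \frac{-3 + R}{9} = \frac{1}{3} - \frac{R}{9}$)
$\left(1 - 13\right) \left(T{\left(6,- \frac{2}{2} + \frac{0}{6} \right)} + 30\right) = \left(1 - 13\right) \left(\left(\frac{1}{3} - \frac{- \frac{2}{2} + \frac{0}{6}}{9}\right) + 30\right) = - 12 \left(\left(\frac{1}{3} - \frac{\left(-2\right) \frac{1}{2} + 0 \cdot \frac{1}{6}}{9}\right) + 30\right) = - 12 \left(\left(\frac{1}{3} - \frac{-1 + 0}{9}\right) + 30\right) = - 12 \left(\left(\frac{1}{3} - - \frac{1}{9}\right) + 30\right) = - 12 \left(\left(\frac{1}{3} + \frac{1}{9}\right) + 30\right) = - 12 \left(\frac{4}{9} + 30\right) = \left(-12\right) \frac{274}{9} = - \frac{1096}{3}$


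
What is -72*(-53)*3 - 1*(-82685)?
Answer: 94133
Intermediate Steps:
-72*(-53)*3 - 1*(-82685) = 3816*3 + 82685 = 11448 + 82685 = 94133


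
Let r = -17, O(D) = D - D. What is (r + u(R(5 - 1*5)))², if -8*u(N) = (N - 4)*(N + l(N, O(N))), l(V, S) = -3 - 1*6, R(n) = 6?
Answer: 4225/16 ≈ 264.06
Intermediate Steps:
O(D) = 0
l(V, S) = -9 (l(V, S) = -3 - 6 = -9)
u(N) = -(-9 + N)*(-4 + N)/8 (u(N) = -(N - 4)*(N - 9)/8 = -(-4 + N)*(-9 + N)/8 = -(-9 + N)*(-4 + N)/8)
(r + u(R(5 - 1*5)))² = (-17 + (-9/2 - ⅛*6² + (13/8)*6))² = (-17 + (-9/2 - ⅛*36 + 39/4))² = (-17 + (-9/2 - 9/2 + 39/4))² = (-17 + ¾)² = (-65/4)² = 4225/16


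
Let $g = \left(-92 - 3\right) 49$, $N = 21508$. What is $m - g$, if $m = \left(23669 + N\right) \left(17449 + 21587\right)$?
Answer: $1763534027$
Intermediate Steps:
$m = 1763529372$ ($m = \left(23669 + 21508\right) \left(17449 + 21587\right) = 45177 \cdot 39036 = 1763529372$)
$g = -4655$ ($g = \left(-95\right) 49 = -4655$)
$m - g = 1763529372 - -4655 = 1763529372 + 4655 = 1763534027$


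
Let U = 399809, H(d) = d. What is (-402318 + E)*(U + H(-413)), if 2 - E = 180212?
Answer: -232659353088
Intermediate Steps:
E = -180210 (E = 2 - 1*180212 = 2 - 180212 = -180210)
(-402318 + E)*(U + H(-413)) = (-402318 - 180210)*(399809 - 413) = -582528*399396 = -232659353088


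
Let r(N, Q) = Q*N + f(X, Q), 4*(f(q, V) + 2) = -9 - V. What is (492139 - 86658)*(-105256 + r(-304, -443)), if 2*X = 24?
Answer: 23941625645/2 ≈ 1.1971e+10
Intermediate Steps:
X = 12 (X = (½)*24 = 12)
f(q, V) = -17/4 - V/4 (f(q, V) = -2 + (-9 - V)/4 = -2 + (-9/4 - V/4) = -17/4 - V/4)
r(N, Q) = -17/4 - Q/4 + N*Q (r(N, Q) = Q*N + (-17/4 - Q/4) = N*Q + (-17/4 - Q/4) = -17/4 - Q/4 + N*Q)
(492139 - 86658)*(-105256 + r(-304, -443)) = (492139 - 86658)*(-105256 + (-17/4 - ¼*(-443) - 304*(-443))) = 405481*(-105256 + (-17/4 + 443/4 + 134672)) = 405481*(-105256 + 269557/2) = 405481*(59045/2) = 23941625645/2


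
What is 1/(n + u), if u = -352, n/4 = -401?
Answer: -1/1956 ≈ -0.00051125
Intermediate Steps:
n = -1604 (n = 4*(-401) = -1604)
1/(n + u) = 1/(-1604 - 352) = 1/(-1956) = -1/1956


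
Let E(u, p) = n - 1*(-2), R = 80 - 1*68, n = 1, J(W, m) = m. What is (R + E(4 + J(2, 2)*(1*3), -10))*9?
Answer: 135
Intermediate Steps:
R = 12 (R = 80 - 68 = 12)
E(u, p) = 3 (E(u, p) = 1 - 1*(-2) = 1 + 2 = 3)
(R + E(4 + J(2, 2)*(1*3), -10))*9 = (12 + 3)*9 = 15*9 = 135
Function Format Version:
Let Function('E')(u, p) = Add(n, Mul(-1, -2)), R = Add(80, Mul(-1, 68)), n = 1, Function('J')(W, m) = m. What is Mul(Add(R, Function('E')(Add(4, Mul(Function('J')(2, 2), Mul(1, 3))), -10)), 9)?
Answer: 135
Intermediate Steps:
R = 12 (R = Add(80, -68) = 12)
Function('E')(u, p) = 3 (Function('E')(u, p) = Add(1, Mul(-1, -2)) = Add(1, 2) = 3)
Mul(Add(R, Function('E')(Add(4, Mul(Function('J')(2, 2), Mul(1, 3))), -10)), 9) = Mul(Add(12, 3), 9) = Mul(15, 9) = 135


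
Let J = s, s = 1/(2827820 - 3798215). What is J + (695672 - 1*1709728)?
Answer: -984034872121/970395 ≈ -1.0141e+6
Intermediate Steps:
s = -1/970395 (s = 1/(-970395) = -1/970395 ≈ -1.0305e-6)
J = -1/970395 ≈ -1.0305e-6
J + (695672 - 1*1709728) = -1/970395 + (695672 - 1*1709728) = -1/970395 + (695672 - 1709728) = -1/970395 - 1014056 = -984034872121/970395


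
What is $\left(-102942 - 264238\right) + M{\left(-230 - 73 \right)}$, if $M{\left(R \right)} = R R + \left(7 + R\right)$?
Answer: $-275667$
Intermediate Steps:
$M{\left(R \right)} = 7 + R + R^{2}$ ($M{\left(R \right)} = R^{2} + \left(7 + R\right) = 7 + R + R^{2}$)
$\left(-102942 - 264238\right) + M{\left(-230 - 73 \right)} = \left(-102942 - 264238\right) + \left(7 - 303 + \left(-230 - 73\right)^{2}\right) = -367180 + \left(7 - 303 + \left(-303\right)^{2}\right) = -367180 + \left(7 - 303 + 91809\right) = -367180 + 91513 = -275667$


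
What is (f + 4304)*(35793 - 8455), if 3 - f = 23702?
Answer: -530220510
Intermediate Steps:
f = -23699 (f = 3 - 1*23702 = 3 - 23702 = -23699)
(f + 4304)*(35793 - 8455) = (-23699 + 4304)*(35793 - 8455) = -19395*27338 = -530220510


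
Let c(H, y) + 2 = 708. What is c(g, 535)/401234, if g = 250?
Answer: 353/200617 ≈ 0.0017596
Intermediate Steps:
c(H, y) = 706 (c(H, y) = -2 + 708 = 706)
c(g, 535)/401234 = 706/401234 = 706*(1/401234) = 353/200617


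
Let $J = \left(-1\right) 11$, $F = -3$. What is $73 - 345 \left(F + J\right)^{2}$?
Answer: $-67547$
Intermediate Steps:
$J = -11$
$73 - 345 \left(F + J\right)^{2} = 73 - 345 \left(-3 - 11\right)^{2} = 73 - 345 \left(-14\right)^{2} = 73 - 67620 = -67547$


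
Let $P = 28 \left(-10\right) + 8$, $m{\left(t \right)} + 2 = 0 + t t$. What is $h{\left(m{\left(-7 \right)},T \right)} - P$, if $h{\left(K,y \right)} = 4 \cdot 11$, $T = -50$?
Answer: $316$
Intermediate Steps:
$m{\left(t \right)} = -2 + t^{2}$ ($m{\left(t \right)} = -2 + \left(0 + t t\right) = -2 + \left(0 + t^{2}\right) = -2 + t^{2}$)
$P = -272$ ($P = -280 + 8 = -272$)
$h{\left(K,y \right)} = 44$
$h{\left(m{\left(-7 \right)},T \right)} - P = 44 - -272 = 44 + 272 = 316$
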